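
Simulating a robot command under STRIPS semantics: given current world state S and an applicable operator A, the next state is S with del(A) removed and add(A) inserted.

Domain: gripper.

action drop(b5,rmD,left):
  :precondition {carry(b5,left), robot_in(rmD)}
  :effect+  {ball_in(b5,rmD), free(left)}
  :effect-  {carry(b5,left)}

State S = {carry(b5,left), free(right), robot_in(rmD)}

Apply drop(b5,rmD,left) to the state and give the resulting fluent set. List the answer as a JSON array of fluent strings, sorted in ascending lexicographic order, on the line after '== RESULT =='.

Compute (S \ del) ∪ add:
  pre ⊆ S: {carry(b5,left), robot_in(rmD)} ⊆ S  — applicable
  S \ del = {free(right), robot_in(rmD)}
  ∪ add   = {ball_in(b5,rmD), free(left), free(right), robot_in(rmD)}

== RESULT ==
["ball_in(b5,rmD)", "free(left)", "free(right)", "robot_in(rmD)"]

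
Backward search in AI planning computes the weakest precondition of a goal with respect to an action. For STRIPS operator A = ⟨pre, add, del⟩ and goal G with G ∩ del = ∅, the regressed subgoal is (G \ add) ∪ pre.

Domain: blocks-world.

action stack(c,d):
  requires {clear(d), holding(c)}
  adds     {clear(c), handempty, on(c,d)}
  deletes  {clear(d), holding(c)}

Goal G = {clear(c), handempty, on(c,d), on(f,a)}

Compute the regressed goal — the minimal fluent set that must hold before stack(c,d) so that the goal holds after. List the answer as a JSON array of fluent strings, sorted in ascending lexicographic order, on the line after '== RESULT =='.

Regress:
  G ∩ del = {}  (empty — regression defined)
  G \ add = {clear(c), handempty, on(c,d), on(f,a)} \ {clear(c), handempty, on(c,d)} = {on(f,a)}
  ∪ pre   = {on(f,a)} ∪ {clear(d), holding(c)}
          = {clear(d), holding(c), on(f,a)}

== RESULT ==
["clear(d)", "holding(c)", "on(f,a)"]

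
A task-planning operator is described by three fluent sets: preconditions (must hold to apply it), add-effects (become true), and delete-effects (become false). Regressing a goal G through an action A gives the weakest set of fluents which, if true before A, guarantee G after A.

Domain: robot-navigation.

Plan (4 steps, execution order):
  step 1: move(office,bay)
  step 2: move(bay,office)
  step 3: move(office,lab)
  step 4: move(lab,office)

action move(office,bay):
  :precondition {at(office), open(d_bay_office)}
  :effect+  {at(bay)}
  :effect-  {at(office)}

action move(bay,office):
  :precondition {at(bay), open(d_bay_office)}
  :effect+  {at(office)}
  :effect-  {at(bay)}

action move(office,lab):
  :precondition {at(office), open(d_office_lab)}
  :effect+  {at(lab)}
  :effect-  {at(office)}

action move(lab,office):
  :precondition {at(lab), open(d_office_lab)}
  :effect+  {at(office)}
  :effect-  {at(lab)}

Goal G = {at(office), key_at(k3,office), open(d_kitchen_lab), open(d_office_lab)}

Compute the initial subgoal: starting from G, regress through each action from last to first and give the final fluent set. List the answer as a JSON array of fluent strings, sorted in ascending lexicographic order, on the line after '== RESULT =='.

Work backward from the goal:
  through step 4 (move(lab,office)): drop {at(office)}, keep {key_at(k3,office), open(d_kitchen_lab), open(d_office_lab)}, require {at(lab), open(d_office_lab)}
    → {at(lab), key_at(k3,office), open(d_kitchen_lab), open(d_office_lab)}
  through step 3 (move(office,lab)): drop {at(lab)}, keep {key_at(k3,office), open(d_kitchen_lab), open(d_office_lab)}, require {at(office), open(d_office_lab)}
    → {at(office), key_at(k3,office), open(d_kitchen_lab), open(d_office_lab)}
  through step 2 (move(bay,office)): drop {at(office)}, keep {key_at(k3,office), open(d_kitchen_lab), open(d_office_lab)}, require {at(bay), open(d_bay_office)}
    → {at(bay), key_at(k3,office), open(d_bay_office), open(d_kitchen_lab), open(d_office_lab)}
  through step 1 (move(office,bay)): drop {at(bay)}, keep {key_at(k3,office), open(d_bay_office), open(d_kitchen_lab), open(d_office_lab)}, require {at(office), open(d_bay_office)}
    → {at(office), key_at(k3,office), open(d_bay_office), open(d_kitchen_lab), open(d_office_lab)}

== RESULT ==
["at(office)", "key_at(k3,office)", "open(d_bay_office)", "open(d_kitchen_lab)", "open(d_office_lab)"]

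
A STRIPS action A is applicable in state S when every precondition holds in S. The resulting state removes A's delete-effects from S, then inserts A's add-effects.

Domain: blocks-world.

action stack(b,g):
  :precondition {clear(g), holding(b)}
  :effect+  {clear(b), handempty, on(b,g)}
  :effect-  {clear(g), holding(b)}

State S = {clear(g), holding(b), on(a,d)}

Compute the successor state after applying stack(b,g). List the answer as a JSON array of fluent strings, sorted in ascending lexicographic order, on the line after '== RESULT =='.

Compute (S \ del) ∪ add:
  pre ⊆ S: {clear(g), holding(b)} ⊆ S  — applicable
  S \ del = {on(a,d)}
  ∪ add   = {clear(b), handempty, on(a,d), on(b,g)}

== RESULT ==
["clear(b)", "handempty", "on(a,d)", "on(b,g)"]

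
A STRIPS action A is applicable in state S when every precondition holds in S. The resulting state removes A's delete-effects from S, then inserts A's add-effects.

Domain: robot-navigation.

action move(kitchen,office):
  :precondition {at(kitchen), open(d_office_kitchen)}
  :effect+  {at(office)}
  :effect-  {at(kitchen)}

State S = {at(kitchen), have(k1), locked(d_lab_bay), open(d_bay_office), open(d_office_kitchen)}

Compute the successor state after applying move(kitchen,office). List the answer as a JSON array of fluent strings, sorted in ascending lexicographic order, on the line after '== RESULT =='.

Progress:
  pre ⊆ S: {at(kitchen), open(d_office_kitchen)} ⊆ S  — applicable
  S \ del = {have(k1), locked(d_lab_bay), open(d_bay_office), open(d_office_kitchen)}
  ∪ add   = {at(office), have(k1), locked(d_lab_bay), open(d_bay_office), open(d_office_kitchen)}

== RESULT ==
["at(office)", "have(k1)", "locked(d_lab_bay)", "open(d_bay_office)", "open(d_office_kitchen)"]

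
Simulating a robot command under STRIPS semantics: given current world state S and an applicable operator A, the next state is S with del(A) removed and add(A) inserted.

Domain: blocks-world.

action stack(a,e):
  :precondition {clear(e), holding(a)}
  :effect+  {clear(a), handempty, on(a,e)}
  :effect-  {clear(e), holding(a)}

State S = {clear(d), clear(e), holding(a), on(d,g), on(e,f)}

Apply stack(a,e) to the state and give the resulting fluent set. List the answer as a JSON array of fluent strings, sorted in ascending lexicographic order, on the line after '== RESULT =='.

Compute (S \ del) ∪ add:
  pre ⊆ S: {clear(e), holding(a)} ⊆ S  — applicable
  S \ del = {clear(d), on(d,g), on(e,f)}
  ∪ add   = {clear(a), clear(d), handempty, on(a,e), on(d,g), on(e,f)}

== RESULT ==
["clear(a)", "clear(d)", "handempty", "on(a,e)", "on(d,g)", "on(e,f)"]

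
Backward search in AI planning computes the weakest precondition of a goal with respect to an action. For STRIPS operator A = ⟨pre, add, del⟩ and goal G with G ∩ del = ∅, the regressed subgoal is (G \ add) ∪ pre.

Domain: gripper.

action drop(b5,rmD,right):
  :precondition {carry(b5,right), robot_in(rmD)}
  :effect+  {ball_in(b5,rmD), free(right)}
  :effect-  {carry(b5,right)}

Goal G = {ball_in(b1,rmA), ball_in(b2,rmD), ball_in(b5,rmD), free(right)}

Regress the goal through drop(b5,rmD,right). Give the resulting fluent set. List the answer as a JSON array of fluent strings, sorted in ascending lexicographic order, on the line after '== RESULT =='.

Regress:
  G ∩ del = {}  (empty — regression defined)
  G \ add = {ball_in(b1,rmA), ball_in(b2,rmD), ball_in(b5,rmD), free(right)} \ {ball_in(b5,rmD), free(right)} = {ball_in(b1,rmA), ball_in(b2,rmD)}
  ∪ pre   = {ball_in(b1,rmA), ball_in(b2,rmD)} ∪ {carry(b5,right), robot_in(rmD)}
          = {ball_in(b1,rmA), ball_in(b2,rmD), carry(b5,right), robot_in(rmD)}

== RESULT ==
["ball_in(b1,rmA)", "ball_in(b2,rmD)", "carry(b5,right)", "robot_in(rmD)"]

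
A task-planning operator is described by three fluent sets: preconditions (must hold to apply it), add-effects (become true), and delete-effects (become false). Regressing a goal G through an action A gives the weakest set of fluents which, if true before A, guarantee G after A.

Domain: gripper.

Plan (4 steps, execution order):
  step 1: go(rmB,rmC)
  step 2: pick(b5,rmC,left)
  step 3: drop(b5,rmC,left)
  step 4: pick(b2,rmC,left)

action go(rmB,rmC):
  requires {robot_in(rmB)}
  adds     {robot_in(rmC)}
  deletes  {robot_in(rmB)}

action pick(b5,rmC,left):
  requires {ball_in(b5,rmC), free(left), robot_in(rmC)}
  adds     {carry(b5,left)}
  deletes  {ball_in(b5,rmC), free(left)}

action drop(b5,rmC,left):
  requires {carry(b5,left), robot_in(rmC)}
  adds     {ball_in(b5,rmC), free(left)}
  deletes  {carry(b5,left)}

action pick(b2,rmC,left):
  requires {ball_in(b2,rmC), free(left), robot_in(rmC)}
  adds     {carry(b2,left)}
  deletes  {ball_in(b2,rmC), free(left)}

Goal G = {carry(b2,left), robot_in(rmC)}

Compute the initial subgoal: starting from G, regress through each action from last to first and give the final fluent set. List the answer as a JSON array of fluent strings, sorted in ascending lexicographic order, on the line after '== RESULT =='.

Work backward from the goal:
  through step 4 (pick(b2,rmC,left)): drop {carry(b2,left)}, keep {robot_in(rmC)}, require {ball_in(b2,rmC), free(left), robot_in(rmC)}
    → {ball_in(b2,rmC), free(left), robot_in(rmC)}
  through step 3 (drop(b5,rmC,left)): drop {free(left)}, keep {ball_in(b2,rmC), robot_in(rmC)}, require {carry(b5,left), robot_in(rmC)}
    → {ball_in(b2,rmC), carry(b5,left), robot_in(rmC)}
  through step 2 (pick(b5,rmC,left)): drop {carry(b5,left)}, keep {ball_in(b2,rmC), robot_in(rmC)}, require {ball_in(b5,rmC), free(left), robot_in(rmC)}
    → {ball_in(b2,rmC), ball_in(b5,rmC), free(left), robot_in(rmC)}
  through step 1 (go(rmB,rmC)): drop {robot_in(rmC)}, keep {ball_in(b2,rmC), ball_in(b5,rmC), free(left)}, require {robot_in(rmB)}
    → {ball_in(b2,rmC), ball_in(b5,rmC), free(left), robot_in(rmB)}

== RESULT ==
["ball_in(b2,rmC)", "ball_in(b5,rmC)", "free(left)", "robot_in(rmB)"]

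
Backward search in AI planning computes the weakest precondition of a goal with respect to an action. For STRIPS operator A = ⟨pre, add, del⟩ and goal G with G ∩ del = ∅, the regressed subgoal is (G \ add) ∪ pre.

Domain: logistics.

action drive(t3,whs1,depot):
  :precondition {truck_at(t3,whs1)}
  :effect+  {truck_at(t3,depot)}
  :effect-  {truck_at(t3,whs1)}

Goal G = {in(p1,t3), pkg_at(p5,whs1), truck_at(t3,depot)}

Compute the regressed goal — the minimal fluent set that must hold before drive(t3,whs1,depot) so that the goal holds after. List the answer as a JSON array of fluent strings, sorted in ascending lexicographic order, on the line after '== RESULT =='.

Regress:
  G ∩ del = {}  (empty — regression defined)
  G \ add = {in(p1,t3), pkg_at(p5,whs1), truck_at(t3,depot)} \ {truck_at(t3,depot)} = {in(p1,t3), pkg_at(p5,whs1)}
  ∪ pre   = {in(p1,t3), pkg_at(p5,whs1)} ∪ {truck_at(t3,whs1)}
          = {in(p1,t3), pkg_at(p5,whs1), truck_at(t3,whs1)}

== RESULT ==
["in(p1,t3)", "pkg_at(p5,whs1)", "truck_at(t3,whs1)"]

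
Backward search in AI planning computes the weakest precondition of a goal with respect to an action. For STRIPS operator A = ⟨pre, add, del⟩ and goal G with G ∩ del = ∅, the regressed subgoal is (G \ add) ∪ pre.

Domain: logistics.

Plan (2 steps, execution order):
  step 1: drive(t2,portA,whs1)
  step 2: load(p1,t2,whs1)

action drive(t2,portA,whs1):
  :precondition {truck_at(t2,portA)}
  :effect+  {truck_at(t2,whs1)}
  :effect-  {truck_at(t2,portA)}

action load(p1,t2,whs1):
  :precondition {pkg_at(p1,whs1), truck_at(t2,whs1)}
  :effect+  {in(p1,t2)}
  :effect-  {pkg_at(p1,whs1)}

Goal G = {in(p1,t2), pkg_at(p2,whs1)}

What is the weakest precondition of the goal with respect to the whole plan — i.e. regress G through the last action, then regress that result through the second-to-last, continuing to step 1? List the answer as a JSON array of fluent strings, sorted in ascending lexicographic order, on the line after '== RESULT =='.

Regress step by step:
  through step 2 (load(p1,t2,whs1)): drop {in(p1,t2)}, keep {pkg_at(p2,whs1)}, require {pkg_at(p1,whs1), truck_at(t2,whs1)}
    → {pkg_at(p1,whs1), pkg_at(p2,whs1), truck_at(t2,whs1)}
  through step 1 (drive(t2,portA,whs1)): drop {truck_at(t2,whs1)}, keep {pkg_at(p1,whs1), pkg_at(p2,whs1)}, require {truck_at(t2,portA)}
    → {pkg_at(p1,whs1), pkg_at(p2,whs1), truck_at(t2,portA)}

== RESULT ==
["pkg_at(p1,whs1)", "pkg_at(p2,whs1)", "truck_at(t2,portA)"]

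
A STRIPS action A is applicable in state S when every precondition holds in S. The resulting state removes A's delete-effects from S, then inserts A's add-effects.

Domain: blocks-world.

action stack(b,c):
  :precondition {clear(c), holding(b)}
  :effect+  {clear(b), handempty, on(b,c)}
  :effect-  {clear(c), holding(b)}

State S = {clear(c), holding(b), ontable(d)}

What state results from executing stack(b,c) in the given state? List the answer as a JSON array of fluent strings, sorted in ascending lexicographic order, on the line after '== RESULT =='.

Progress:
  pre ⊆ S: {clear(c), holding(b)} ⊆ S  — applicable
  S \ del = {ontable(d)}
  ∪ add   = {clear(b), handempty, on(b,c), ontable(d)}

== RESULT ==
["clear(b)", "handempty", "on(b,c)", "ontable(d)"]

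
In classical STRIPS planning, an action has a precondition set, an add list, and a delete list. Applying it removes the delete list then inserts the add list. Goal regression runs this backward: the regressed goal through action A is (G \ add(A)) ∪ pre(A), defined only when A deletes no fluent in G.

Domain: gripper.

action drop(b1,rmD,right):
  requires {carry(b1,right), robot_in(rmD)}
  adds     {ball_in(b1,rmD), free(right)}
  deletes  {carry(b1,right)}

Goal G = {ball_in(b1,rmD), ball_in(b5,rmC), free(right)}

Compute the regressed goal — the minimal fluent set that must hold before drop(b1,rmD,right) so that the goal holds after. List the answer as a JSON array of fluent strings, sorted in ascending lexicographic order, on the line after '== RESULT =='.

Regress:
  G ∩ del = {}  (empty — regression defined)
  G \ add = {ball_in(b1,rmD), ball_in(b5,rmC), free(right)} \ {ball_in(b1,rmD), free(right)} = {ball_in(b5,rmC)}
  ∪ pre   = {ball_in(b5,rmC)} ∪ {carry(b1,right), robot_in(rmD)}
          = {ball_in(b5,rmC), carry(b1,right), robot_in(rmD)}

== RESULT ==
["ball_in(b5,rmC)", "carry(b1,right)", "robot_in(rmD)"]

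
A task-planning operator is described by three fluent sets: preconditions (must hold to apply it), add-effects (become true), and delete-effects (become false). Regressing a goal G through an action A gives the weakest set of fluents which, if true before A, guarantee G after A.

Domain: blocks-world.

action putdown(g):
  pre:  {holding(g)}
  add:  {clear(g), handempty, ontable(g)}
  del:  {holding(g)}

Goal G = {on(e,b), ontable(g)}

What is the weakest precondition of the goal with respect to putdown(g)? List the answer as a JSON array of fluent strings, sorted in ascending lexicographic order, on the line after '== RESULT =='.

Compute (G \ add) ∪ pre:
  G ∩ del = {}  (empty — regression defined)
  G \ add = {on(e,b), ontable(g)} \ {clear(g), handempty, ontable(g)} = {on(e,b)}
  ∪ pre   = {on(e,b)} ∪ {holding(g)}
          = {holding(g), on(e,b)}

== RESULT ==
["holding(g)", "on(e,b)"]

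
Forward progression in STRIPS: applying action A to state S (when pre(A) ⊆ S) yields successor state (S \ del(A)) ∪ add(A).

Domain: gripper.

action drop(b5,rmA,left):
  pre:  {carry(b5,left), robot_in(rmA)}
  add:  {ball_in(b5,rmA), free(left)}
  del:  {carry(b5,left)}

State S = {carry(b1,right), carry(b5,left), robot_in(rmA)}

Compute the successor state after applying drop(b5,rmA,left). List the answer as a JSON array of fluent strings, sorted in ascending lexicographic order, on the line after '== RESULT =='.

Compute (S \ del) ∪ add:
  pre ⊆ S: {carry(b5,left), robot_in(rmA)} ⊆ S  — applicable
  S \ del = {carry(b1,right), robot_in(rmA)}
  ∪ add   = {ball_in(b5,rmA), carry(b1,right), free(left), robot_in(rmA)}

== RESULT ==
["ball_in(b5,rmA)", "carry(b1,right)", "free(left)", "robot_in(rmA)"]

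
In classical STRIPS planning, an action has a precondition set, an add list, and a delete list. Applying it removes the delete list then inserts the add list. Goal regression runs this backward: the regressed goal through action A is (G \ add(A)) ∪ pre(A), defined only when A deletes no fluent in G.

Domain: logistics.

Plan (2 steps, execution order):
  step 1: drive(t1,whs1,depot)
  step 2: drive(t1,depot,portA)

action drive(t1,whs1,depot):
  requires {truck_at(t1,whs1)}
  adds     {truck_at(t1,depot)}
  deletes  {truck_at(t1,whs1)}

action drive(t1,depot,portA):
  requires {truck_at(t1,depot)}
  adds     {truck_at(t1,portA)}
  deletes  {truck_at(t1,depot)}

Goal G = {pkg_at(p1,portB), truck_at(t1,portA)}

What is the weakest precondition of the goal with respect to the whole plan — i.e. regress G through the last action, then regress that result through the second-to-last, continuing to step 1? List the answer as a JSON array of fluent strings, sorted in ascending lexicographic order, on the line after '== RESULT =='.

Work backward from the goal:
  through step 2 (drive(t1,depot,portA)): drop {truck_at(t1,portA)}, keep {pkg_at(p1,portB)}, require {truck_at(t1,depot)}
    → {pkg_at(p1,portB), truck_at(t1,depot)}
  through step 1 (drive(t1,whs1,depot)): drop {truck_at(t1,depot)}, keep {pkg_at(p1,portB)}, require {truck_at(t1,whs1)}
    → {pkg_at(p1,portB), truck_at(t1,whs1)}

== RESULT ==
["pkg_at(p1,portB)", "truck_at(t1,whs1)"]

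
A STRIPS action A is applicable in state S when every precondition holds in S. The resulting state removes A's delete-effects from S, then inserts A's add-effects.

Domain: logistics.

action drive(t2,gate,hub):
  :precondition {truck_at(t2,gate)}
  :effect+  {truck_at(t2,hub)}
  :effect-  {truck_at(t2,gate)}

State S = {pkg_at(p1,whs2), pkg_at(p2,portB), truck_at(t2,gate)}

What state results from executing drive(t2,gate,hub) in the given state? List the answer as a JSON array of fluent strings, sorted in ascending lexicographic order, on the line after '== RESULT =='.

Progress:
  pre ⊆ S: {truck_at(t2,gate)} ⊆ S  — applicable
  S \ del = {pkg_at(p1,whs2), pkg_at(p2,portB)}
  ∪ add   = {pkg_at(p1,whs2), pkg_at(p2,portB), truck_at(t2,hub)}

== RESULT ==
["pkg_at(p1,whs2)", "pkg_at(p2,portB)", "truck_at(t2,hub)"]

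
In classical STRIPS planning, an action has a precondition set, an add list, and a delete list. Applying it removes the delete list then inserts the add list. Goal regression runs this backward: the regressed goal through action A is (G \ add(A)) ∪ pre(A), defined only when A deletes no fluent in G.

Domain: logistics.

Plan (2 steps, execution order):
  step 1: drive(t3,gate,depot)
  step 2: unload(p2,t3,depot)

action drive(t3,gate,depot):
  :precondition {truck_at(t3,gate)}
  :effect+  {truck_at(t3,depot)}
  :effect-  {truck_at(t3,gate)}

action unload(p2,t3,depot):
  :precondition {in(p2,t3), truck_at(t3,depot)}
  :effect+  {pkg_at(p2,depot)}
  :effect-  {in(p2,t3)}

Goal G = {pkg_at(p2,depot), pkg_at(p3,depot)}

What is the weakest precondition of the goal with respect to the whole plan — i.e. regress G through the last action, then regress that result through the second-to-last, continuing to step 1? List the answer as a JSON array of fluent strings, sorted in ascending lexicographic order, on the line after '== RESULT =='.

Work backward from the goal:
  through step 2 (unload(p2,t3,depot)): drop {pkg_at(p2,depot)}, keep {pkg_at(p3,depot)}, require {in(p2,t3), truck_at(t3,depot)}
    → {in(p2,t3), pkg_at(p3,depot), truck_at(t3,depot)}
  through step 1 (drive(t3,gate,depot)): drop {truck_at(t3,depot)}, keep {in(p2,t3), pkg_at(p3,depot)}, require {truck_at(t3,gate)}
    → {in(p2,t3), pkg_at(p3,depot), truck_at(t3,gate)}

== RESULT ==
["in(p2,t3)", "pkg_at(p3,depot)", "truck_at(t3,gate)"]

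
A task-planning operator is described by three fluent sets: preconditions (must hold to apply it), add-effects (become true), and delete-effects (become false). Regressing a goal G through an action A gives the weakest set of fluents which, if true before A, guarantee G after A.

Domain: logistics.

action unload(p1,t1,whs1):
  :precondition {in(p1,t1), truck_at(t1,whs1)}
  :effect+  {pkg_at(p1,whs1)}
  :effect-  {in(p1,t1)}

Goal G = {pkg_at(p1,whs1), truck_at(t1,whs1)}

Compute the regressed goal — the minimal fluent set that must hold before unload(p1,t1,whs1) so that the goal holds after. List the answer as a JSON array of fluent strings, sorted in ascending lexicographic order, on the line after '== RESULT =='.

Regress:
  G ∩ del = {}  (empty — regression defined)
  G \ add = {pkg_at(p1,whs1), truck_at(t1,whs1)} \ {pkg_at(p1,whs1)} = {truck_at(t1,whs1)}
  ∪ pre   = {truck_at(t1,whs1)} ∪ {in(p1,t1), truck_at(t1,whs1)}
          = {in(p1,t1), truck_at(t1,whs1)}

== RESULT ==
["in(p1,t1)", "truck_at(t1,whs1)"]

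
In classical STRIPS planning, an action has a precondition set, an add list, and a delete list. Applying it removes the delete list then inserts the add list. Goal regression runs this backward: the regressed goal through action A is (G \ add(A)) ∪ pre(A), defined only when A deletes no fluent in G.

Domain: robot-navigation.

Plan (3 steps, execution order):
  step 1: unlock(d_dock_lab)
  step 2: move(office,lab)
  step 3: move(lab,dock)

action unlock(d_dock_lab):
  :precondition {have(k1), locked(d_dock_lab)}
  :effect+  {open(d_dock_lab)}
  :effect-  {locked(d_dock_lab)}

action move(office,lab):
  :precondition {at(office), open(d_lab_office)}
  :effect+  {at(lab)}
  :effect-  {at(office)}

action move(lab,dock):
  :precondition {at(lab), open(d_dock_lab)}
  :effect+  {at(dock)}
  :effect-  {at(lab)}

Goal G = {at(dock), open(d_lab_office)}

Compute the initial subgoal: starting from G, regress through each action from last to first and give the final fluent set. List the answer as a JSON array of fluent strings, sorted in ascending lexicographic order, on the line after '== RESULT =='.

Work backward from the goal:
  through step 3 (move(lab,dock)): drop {at(dock)}, keep {open(d_lab_office)}, require {at(lab), open(d_dock_lab)}
    → {at(lab), open(d_dock_lab), open(d_lab_office)}
  through step 2 (move(office,lab)): drop {at(lab)}, keep {open(d_dock_lab), open(d_lab_office)}, require {at(office), open(d_lab_office)}
    → {at(office), open(d_dock_lab), open(d_lab_office)}
  through step 1 (unlock(d_dock_lab)): drop {open(d_dock_lab)}, keep {at(office), open(d_lab_office)}, require {have(k1), locked(d_dock_lab)}
    → {at(office), have(k1), locked(d_dock_lab), open(d_lab_office)}

== RESULT ==
["at(office)", "have(k1)", "locked(d_dock_lab)", "open(d_lab_office)"]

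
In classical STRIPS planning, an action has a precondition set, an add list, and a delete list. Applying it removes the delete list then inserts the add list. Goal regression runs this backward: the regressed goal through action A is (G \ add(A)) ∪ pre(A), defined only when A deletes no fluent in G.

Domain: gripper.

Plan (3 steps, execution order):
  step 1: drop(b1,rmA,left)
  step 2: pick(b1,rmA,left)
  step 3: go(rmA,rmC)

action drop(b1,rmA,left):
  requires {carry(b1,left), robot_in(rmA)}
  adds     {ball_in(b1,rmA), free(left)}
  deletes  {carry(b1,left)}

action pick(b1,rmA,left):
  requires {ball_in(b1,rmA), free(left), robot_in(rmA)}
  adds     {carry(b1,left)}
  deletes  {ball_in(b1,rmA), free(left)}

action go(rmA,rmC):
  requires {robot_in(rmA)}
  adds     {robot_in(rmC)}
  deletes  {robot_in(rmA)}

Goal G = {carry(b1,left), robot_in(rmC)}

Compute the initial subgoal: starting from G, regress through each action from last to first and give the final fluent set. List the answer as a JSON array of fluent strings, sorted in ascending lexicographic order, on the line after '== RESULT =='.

Work backward from the goal:
  through step 3 (go(rmA,rmC)): drop {robot_in(rmC)}, keep {carry(b1,left)}, require {robot_in(rmA)}
    → {carry(b1,left), robot_in(rmA)}
  through step 2 (pick(b1,rmA,left)): drop {carry(b1,left)}, keep {robot_in(rmA)}, require {ball_in(b1,rmA), free(left), robot_in(rmA)}
    → {ball_in(b1,rmA), free(left), robot_in(rmA)}
  through step 1 (drop(b1,rmA,left)): drop {ball_in(b1,rmA), free(left)}, keep {robot_in(rmA)}, require {carry(b1,left), robot_in(rmA)}
    → {carry(b1,left), robot_in(rmA)}

== RESULT ==
["carry(b1,left)", "robot_in(rmA)"]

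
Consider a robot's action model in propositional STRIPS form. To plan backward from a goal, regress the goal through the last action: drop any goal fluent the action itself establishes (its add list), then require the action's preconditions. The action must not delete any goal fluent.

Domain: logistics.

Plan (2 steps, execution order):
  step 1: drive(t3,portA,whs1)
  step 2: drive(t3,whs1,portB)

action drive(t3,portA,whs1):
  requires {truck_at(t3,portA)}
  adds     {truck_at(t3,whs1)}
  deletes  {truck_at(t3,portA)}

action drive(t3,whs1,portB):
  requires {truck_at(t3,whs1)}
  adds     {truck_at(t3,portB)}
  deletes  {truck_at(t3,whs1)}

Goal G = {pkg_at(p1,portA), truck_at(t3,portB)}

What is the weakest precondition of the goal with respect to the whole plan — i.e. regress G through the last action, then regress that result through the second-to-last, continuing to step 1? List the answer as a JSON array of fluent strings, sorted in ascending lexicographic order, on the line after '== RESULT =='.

Regress step by step:
  through step 2 (drive(t3,whs1,portB)): drop {truck_at(t3,portB)}, keep {pkg_at(p1,portA)}, require {truck_at(t3,whs1)}
    → {pkg_at(p1,portA), truck_at(t3,whs1)}
  through step 1 (drive(t3,portA,whs1)): drop {truck_at(t3,whs1)}, keep {pkg_at(p1,portA)}, require {truck_at(t3,portA)}
    → {pkg_at(p1,portA), truck_at(t3,portA)}

== RESULT ==
["pkg_at(p1,portA)", "truck_at(t3,portA)"]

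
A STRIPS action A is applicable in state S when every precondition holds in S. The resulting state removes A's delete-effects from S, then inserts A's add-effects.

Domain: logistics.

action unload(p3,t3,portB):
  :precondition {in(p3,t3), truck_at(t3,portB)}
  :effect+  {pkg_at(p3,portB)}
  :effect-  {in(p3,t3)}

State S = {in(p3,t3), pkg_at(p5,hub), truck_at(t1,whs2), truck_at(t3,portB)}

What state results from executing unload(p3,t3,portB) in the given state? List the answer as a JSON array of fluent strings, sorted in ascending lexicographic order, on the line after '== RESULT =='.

Compute (S \ del) ∪ add:
  pre ⊆ S: {in(p3,t3), truck_at(t3,portB)} ⊆ S  — applicable
  S \ del = {pkg_at(p5,hub), truck_at(t1,whs2), truck_at(t3,portB)}
  ∪ add   = {pkg_at(p3,portB), pkg_at(p5,hub), truck_at(t1,whs2), truck_at(t3,portB)}

== RESULT ==
["pkg_at(p3,portB)", "pkg_at(p5,hub)", "truck_at(t1,whs2)", "truck_at(t3,portB)"]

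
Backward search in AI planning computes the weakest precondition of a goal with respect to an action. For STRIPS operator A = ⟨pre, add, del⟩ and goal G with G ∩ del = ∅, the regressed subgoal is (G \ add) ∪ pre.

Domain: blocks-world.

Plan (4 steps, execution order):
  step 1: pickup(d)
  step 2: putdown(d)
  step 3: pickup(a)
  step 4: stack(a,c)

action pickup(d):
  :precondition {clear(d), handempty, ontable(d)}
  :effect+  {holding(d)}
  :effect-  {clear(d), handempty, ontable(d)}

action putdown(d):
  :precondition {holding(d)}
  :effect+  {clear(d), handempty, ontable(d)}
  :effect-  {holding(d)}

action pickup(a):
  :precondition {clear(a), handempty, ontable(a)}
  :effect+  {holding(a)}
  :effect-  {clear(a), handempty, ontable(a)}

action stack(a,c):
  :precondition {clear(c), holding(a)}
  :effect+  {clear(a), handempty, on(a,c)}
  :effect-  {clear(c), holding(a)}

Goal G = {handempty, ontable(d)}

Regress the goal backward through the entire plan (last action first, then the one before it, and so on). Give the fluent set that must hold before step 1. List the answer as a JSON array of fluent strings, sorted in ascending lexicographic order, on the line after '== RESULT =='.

Work backward from the goal:
  through step 4 (stack(a,c)): drop {handempty}, keep {ontable(d)}, require {clear(c), holding(a)}
    → {clear(c), holding(a), ontable(d)}
  through step 3 (pickup(a)): drop {holding(a)}, keep {clear(c), ontable(d)}, require {clear(a), handempty, ontable(a)}
    → {clear(a), clear(c), handempty, ontable(a), ontable(d)}
  through step 2 (putdown(d)): drop {handempty, ontable(d)}, keep {clear(a), clear(c), ontable(a)}, require {holding(d)}
    → {clear(a), clear(c), holding(d), ontable(a)}
  through step 1 (pickup(d)): drop {holding(d)}, keep {clear(a), clear(c), ontable(a)}, require {clear(d), handempty, ontable(d)}
    → {clear(a), clear(c), clear(d), handempty, ontable(a), ontable(d)}

== RESULT ==
["clear(a)", "clear(c)", "clear(d)", "handempty", "ontable(a)", "ontable(d)"]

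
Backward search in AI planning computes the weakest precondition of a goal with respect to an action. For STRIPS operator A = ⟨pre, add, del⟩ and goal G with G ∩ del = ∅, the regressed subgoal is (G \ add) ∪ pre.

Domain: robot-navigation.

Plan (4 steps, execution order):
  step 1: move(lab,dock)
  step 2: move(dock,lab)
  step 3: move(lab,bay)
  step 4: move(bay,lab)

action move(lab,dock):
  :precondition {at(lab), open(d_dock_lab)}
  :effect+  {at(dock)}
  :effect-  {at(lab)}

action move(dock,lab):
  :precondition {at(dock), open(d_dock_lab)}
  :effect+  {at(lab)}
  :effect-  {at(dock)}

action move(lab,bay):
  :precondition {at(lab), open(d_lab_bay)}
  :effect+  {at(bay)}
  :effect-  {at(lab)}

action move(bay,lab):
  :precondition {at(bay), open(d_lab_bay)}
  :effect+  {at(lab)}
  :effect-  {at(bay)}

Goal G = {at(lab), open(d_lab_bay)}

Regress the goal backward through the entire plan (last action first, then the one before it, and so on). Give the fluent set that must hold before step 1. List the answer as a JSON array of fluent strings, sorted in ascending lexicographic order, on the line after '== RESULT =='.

Regress step by step:
  through step 4 (move(bay,lab)): drop {at(lab)}, keep {open(d_lab_bay)}, require {at(bay), open(d_lab_bay)}
    → {at(bay), open(d_lab_bay)}
  through step 3 (move(lab,bay)): drop {at(bay)}, keep {open(d_lab_bay)}, require {at(lab), open(d_lab_bay)}
    → {at(lab), open(d_lab_bay)}
  through step 2 (move(dock,lab)): drop {at(lab)}, keep {open(d_lab_bay)}, require {at(dock), open(d_dock_lab)}
    → {at(dock), open(d_dock_lab), open(d_lab_bay)}
  through step 1 (move(lab,dock)): drop {at(dock)}, keep {open(d_dock_lab), open(d_lab_bay)}, require {at(lab), open(d_dock_lab)}
    → {at(lab), open(d_dock_lab), open(d_lab_bay)}

== RESULT ==
["at(lab)", "open(d_dock_lab)", "open(d_lab_bay)"]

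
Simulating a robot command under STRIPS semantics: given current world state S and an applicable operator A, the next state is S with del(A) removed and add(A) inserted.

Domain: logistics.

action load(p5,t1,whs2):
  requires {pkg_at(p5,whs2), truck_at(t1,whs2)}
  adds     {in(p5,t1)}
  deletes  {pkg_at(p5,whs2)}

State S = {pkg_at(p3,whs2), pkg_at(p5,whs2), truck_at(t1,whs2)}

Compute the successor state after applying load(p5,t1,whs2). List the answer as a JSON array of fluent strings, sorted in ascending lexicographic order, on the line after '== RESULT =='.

Compute (S \ del) ∪ add:
  pre ⊆ S: {pkg_at(p5,whs2), truck_at(t1,whs2)} ⊆ S  — applicable
  S \ del = {pkg_at(p3,whs2), truck_at(t1,whs2)}
  ∪ add   = {in(p5,t1), pkg_at(p3,whs2), truck_at(t1,whs2)}

== RESULT ==
["in(p5,t1)", "pkg_at(p3,whs2)", "truck_at(t1,whs2)"]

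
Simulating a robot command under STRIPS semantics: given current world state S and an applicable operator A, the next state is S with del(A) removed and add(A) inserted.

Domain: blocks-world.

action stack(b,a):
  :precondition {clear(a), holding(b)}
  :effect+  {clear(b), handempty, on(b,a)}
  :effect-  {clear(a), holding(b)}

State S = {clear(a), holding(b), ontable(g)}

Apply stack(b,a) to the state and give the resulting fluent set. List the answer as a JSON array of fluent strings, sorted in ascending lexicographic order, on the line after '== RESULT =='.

Progress:
  pre ⊆ S: {clear(a), holding(b)} ⊆ S  — applicable
  S \ del = {ontable(g)}
  ∪ add   = {clear(b), handempty, on(b,a), ontable(g)}

== RESULT ==
["clear(b)", "handempty", "on(b,a)", "ontable(g)"]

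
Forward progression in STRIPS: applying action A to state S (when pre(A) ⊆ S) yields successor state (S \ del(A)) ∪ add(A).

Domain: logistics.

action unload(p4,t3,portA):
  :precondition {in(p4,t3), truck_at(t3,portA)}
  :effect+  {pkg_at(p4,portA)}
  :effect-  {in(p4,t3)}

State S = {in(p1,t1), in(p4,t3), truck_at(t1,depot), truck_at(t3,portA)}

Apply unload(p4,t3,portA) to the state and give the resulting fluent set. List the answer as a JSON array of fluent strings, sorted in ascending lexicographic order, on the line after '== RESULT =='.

Compute (S \ del) ∪ add:
  pre ⊆ S: {in(p4,t3), truck_at(t3,portA)} ⊆ S  — applicable
  S \ del = {in(p1,t1), truck_at(t1,depot), truck_at(t3,portA)}
  ∪ add   = {in(p1,t1), pkg_at(p4,portA), truck_at(t1,depot), truck_at(t3,portA)}

== RESULT ==
["in(p1,t1)", "pkg_at(p4,portA)", "truck_at(t1,depot)", "truck_at(t3,portA)"]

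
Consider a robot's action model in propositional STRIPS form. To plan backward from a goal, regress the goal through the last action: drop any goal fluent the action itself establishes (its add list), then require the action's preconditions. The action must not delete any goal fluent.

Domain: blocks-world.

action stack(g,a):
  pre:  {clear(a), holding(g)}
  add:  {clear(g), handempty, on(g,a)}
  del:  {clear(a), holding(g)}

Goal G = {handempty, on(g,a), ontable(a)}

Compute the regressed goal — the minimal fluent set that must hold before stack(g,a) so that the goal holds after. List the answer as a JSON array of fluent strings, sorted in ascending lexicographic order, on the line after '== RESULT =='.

Compute (G \ add) ∪ pre:
  G ∩ del = {}  (empty — regression defined)
  G \ add = {handempty, on(g,a), ontable(a)} \ {clear(g), handempty, on(g,a)} = {ontable(a)}
  ∪ pre   = {ontable(a)} ∪ {clear(a), holding(g)}
          = {clear(a), holding(g), ontable(a)}

== RESULT ==
["clear(a)", "holding(g)", "ontable(a)"]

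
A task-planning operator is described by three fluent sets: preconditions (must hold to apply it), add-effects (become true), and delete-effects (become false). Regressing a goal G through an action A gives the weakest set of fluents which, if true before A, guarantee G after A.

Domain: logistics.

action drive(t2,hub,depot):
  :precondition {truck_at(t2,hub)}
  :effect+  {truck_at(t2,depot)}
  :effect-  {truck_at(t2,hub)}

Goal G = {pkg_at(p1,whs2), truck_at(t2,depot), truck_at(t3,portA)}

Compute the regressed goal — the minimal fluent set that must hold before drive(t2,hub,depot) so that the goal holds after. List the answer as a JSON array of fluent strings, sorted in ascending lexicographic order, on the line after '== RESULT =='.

Compute (G \ add) ∪ pre:
  G ∩ del = {}  (empty — regression defined)
  G \ add = {pkg_at(p1,whs2), truck_at(t2,depot), truck_at(t3,portA)} \ {truck_at(t2,depot)} = {pkg_at(p1,whs2), truck_at(t3,portA)}
  ∪ pre   = {pkg_at(p1,whs2), truck_at(t3,portA)} ∪ {truck_at(t2,hub)}
          = {pkg_at(p1,whs2), truck_at(t2,hub), truck_at(t3,portA)}

== RESULT ==
["pkg_at(p1,whs2)", "truck_at(t2,hub)", "truck_at(t3,portA)"]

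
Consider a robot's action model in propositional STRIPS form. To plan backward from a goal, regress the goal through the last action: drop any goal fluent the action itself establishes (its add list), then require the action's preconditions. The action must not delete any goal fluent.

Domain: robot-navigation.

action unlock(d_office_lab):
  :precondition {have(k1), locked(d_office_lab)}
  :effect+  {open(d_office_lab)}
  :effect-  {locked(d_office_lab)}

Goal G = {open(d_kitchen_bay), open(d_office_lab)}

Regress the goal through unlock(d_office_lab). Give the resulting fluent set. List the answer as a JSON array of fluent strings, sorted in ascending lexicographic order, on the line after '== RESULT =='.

Regress:
  G ∩ del = {}  (empty — regression defined)
  G \ add = {open(d_kitchen_bay), open(d_office_lab)} \ {open(d_office_lab)} = {open(d_kitchen_bay)}
  ∪ pre   = {open(d_kitchen_bay)} ∪ {have(k1), locked(d_office_lab)}
          = {have(k1), locked(d_office_lab), open(d_kitchen_bay)}

== RESULT ==
["have(k1)", "locked(d_office_lab)", "open(d_kitchen_bay)"]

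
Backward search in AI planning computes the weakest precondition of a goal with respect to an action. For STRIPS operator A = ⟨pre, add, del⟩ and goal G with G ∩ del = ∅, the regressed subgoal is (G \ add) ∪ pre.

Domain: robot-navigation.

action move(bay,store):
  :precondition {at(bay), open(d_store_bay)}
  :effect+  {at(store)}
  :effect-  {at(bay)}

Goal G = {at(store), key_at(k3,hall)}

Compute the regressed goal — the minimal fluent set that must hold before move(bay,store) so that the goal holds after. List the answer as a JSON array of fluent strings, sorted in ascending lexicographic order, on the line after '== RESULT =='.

Compute (G \ add) ∪ pre:
  G ∩ del = {}  (empty — regression defined)
  G \ add = {at(store), key_at(k3,hall)} \ {at(store)} = {key_at(k3,hall)}
  ∪ pre   = {key_at(k3,hall)} ∪ {at(bay), open(d_store_bay)}
          = {at(bay), key_at(k3,hall), open(d_store_bay)}

== RESULT ==
["at(bay)", "key_at(k3,hall)", "open(d_store_bay)"]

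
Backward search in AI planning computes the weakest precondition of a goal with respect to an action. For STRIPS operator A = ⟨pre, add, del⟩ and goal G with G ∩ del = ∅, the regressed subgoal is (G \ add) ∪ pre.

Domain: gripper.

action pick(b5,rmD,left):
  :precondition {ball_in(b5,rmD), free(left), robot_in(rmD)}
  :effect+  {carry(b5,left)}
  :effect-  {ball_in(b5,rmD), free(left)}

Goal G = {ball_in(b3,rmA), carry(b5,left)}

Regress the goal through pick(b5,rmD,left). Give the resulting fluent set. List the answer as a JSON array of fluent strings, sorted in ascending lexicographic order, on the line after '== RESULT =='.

Regress:
  G ∩ del = {}  (empty — regression defined)
  G \ add = {ball_in(b3,rmA), carry(b5,left)} \ {carry(b5,left)} = {ball_in(b3,rmA)}
  ∪ pre   = {ball_in(b3,rmA)} ∪ {ball_in(b5,rmD), free(left), robot_in(rmD)}
          = {ball_in(b3,rmA), ball_in(b5,rmD), free(left), robot_in(rmD)}

== RESULT ==
["ball_in(b3,rmA)", "ball_in(b5,rmD)", "free(left)", "robot_in(rmD)"]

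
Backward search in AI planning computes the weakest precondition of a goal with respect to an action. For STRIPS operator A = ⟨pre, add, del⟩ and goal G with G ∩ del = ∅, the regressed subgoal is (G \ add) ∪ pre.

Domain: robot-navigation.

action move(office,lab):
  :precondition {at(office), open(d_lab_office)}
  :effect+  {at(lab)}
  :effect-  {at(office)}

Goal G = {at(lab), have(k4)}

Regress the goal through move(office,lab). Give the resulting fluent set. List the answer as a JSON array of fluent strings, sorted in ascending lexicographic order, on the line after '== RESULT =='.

Regress:
  G ∩ del = {}  (empty — regression defined)
  G \ add = {at(lab), have(k4)} \ {at(lab)} = {have(k4)}
  ∪ pre   = {have(k4)} ∪ {at(office), open(d_lab_office)}
          = {at(office), have(k4), open(d_lab_office)}

== RESULT ==
["at(office)", "have(k4)", "open(d_lab_office)"]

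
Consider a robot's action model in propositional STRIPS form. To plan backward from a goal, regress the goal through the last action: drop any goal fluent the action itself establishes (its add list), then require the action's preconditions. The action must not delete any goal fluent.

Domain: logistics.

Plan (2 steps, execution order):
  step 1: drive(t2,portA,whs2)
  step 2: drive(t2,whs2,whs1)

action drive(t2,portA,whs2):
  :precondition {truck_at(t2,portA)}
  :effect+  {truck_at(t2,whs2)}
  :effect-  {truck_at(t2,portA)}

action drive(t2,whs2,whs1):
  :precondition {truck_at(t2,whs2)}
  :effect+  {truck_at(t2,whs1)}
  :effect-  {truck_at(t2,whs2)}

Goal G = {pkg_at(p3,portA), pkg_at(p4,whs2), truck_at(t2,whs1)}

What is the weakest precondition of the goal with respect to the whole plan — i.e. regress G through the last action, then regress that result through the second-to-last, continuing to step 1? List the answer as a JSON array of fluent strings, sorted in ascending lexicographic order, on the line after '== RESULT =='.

Work backward from the goal:
  through step 2 (drive(t2,whs2,whs1)): drop {truck_at(t2,whs1)}, keep {pkg_at(p3,portA), pkg_at(p4,whs2)}, require {truck_at(t2,whs2)}
    → {pkg_at(p3,portA), pkg_at(p4,whs2), truck_at(t2,whs2)}
  through step 1 (drive(t2,portA,whs2)): drop {truck_at(t2,whs2)}, keep {pkg_at(p3,portA), pkg_at(p4,whs2)}, require {truck_at(t2,portA)}
    → {pkg_at(p3,portA), pkg_at(p4,whs2), truck_at(t2,portA)}

== RESULT ==
["pkg_at(p3,portA)", "pkg_at(p4,whs2)", "truck_at(t2,portA)"]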